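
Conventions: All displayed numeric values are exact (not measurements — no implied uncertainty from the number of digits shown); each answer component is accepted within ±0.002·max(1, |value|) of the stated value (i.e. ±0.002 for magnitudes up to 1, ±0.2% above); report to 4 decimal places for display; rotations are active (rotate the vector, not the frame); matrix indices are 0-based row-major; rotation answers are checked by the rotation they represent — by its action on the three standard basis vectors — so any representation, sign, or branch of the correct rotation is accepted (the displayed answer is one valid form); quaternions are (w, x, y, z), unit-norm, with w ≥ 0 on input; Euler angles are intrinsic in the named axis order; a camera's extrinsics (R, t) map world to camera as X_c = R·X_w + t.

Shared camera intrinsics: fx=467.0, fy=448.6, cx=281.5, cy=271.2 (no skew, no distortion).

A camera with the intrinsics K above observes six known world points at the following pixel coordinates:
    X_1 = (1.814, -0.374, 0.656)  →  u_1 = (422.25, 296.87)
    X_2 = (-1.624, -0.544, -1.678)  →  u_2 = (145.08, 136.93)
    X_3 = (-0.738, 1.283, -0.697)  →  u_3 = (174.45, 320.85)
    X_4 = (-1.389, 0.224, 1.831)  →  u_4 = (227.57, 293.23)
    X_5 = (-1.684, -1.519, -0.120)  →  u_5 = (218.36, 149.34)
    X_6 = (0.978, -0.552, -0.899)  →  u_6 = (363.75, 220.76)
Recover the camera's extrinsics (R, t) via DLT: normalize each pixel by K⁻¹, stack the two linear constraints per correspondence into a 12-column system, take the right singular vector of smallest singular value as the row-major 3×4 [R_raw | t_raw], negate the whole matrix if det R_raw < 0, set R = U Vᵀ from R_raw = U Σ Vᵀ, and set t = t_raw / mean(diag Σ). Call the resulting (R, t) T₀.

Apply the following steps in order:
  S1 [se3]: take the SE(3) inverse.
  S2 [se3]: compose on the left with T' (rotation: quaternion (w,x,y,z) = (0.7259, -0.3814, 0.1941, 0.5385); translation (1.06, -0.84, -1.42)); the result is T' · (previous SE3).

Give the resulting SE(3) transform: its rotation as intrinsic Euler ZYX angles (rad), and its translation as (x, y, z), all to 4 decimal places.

rotation (euler_zyx) = (0.8174, 0.3826, -0.2983), translation = (0.8141, -3.7164, -6.9979)

source (pnp_recover): camera pose = R=[0.9061 -0.3741 0.1976; 0.2863 0.8861 0.3645; -0.3115 -0.2737 0.9100], t=(0.0200, -0.0600, 6.2803)
after S1 (invert_se3): R=[0.9061 0.2863 -0.3115; -0.3741 0.8861 -0.2737; 0.1976 0.3645 0.9100], t=(1.9552, 1.7796, -5.6971)
after S2 (compose_se3): R=[0.6347 -0.7722 0.0298; 0.6766 0.5739 0.4613; -0.3733 -0.2726 0.8867], t=(0.8141, -3.7164, -6.9979)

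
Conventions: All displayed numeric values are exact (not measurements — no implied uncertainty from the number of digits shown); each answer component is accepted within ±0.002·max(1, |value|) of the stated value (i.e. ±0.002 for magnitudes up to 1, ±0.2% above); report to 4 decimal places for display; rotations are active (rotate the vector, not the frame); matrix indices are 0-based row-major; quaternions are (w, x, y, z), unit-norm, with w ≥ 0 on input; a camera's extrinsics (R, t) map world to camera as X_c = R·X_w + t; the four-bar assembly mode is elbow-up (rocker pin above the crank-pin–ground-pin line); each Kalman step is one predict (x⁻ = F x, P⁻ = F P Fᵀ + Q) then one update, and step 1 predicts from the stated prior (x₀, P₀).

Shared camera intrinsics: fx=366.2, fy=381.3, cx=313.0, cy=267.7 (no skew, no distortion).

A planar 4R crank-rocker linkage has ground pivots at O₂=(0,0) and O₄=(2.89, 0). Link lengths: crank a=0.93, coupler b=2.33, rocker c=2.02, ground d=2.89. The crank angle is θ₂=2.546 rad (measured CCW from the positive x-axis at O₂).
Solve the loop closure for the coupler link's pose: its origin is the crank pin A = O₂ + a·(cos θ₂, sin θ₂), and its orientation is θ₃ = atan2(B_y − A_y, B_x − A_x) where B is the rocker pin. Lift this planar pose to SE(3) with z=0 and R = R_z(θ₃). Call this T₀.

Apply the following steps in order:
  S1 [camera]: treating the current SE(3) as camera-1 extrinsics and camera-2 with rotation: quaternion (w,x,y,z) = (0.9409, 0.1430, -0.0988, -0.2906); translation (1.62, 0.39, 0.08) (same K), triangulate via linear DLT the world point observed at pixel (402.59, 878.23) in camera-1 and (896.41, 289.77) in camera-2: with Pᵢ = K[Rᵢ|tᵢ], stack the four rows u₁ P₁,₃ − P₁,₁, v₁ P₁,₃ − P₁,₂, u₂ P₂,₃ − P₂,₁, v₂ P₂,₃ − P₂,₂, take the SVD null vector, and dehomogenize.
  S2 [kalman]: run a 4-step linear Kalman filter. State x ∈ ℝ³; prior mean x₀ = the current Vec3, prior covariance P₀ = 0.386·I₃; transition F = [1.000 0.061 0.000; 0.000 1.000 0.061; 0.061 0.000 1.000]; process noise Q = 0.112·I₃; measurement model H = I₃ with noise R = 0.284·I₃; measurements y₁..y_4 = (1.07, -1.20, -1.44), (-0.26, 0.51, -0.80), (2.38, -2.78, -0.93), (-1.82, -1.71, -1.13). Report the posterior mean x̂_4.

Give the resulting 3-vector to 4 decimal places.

source (fourbar_fk): coupler pose = R=[0.9321 -0.3623 0.0000; 0.3623 0.9321 0.0000; 0.0000 0.0000 1.0000], t=(-0.7699, 0.5217, 0.0000)
after S1 (triangulate): (1.7207, 1.3056, 1.4752)
after S2 (kf_track): (-0.1758, -1.5451, -0.9136)

result = (-0.1758, -1.5451, -0.9136)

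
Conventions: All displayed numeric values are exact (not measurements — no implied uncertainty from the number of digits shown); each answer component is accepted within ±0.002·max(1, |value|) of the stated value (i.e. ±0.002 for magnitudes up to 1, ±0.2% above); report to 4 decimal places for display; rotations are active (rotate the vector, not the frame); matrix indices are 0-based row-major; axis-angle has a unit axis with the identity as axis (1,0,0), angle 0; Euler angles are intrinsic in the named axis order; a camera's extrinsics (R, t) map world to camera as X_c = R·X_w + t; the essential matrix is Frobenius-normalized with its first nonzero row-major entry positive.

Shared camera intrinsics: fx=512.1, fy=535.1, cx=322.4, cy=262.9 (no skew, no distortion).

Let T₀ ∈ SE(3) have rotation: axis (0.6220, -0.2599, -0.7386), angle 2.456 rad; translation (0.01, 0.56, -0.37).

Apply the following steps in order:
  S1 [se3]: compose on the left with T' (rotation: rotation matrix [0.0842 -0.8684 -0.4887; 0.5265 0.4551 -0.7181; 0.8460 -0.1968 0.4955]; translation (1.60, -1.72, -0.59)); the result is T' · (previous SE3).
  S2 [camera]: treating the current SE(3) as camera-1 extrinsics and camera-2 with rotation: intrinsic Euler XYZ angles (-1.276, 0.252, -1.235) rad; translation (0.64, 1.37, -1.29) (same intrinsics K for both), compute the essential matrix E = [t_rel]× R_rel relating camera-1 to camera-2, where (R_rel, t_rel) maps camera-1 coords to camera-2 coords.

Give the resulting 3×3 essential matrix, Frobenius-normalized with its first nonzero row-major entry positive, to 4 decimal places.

matrix = [0.1871 0.3417 0.5661; 0.1967 -0.5626 0.3302; 0.0092 -0.2472 -0.0481]

after S1 (compose_se3): R=[0.9657 0.2244 -0.1309; 0.0776 -0.7299 -0.6792; -0.2480 0.6457 -0.7222], t=(1.2953, -1.1942, -0.8751)
after S2 (essential): [0.1871 0.3417 0.5661; 0.1967 -0.5626 0.3302; 0.0092 -0.2472 -0.0481]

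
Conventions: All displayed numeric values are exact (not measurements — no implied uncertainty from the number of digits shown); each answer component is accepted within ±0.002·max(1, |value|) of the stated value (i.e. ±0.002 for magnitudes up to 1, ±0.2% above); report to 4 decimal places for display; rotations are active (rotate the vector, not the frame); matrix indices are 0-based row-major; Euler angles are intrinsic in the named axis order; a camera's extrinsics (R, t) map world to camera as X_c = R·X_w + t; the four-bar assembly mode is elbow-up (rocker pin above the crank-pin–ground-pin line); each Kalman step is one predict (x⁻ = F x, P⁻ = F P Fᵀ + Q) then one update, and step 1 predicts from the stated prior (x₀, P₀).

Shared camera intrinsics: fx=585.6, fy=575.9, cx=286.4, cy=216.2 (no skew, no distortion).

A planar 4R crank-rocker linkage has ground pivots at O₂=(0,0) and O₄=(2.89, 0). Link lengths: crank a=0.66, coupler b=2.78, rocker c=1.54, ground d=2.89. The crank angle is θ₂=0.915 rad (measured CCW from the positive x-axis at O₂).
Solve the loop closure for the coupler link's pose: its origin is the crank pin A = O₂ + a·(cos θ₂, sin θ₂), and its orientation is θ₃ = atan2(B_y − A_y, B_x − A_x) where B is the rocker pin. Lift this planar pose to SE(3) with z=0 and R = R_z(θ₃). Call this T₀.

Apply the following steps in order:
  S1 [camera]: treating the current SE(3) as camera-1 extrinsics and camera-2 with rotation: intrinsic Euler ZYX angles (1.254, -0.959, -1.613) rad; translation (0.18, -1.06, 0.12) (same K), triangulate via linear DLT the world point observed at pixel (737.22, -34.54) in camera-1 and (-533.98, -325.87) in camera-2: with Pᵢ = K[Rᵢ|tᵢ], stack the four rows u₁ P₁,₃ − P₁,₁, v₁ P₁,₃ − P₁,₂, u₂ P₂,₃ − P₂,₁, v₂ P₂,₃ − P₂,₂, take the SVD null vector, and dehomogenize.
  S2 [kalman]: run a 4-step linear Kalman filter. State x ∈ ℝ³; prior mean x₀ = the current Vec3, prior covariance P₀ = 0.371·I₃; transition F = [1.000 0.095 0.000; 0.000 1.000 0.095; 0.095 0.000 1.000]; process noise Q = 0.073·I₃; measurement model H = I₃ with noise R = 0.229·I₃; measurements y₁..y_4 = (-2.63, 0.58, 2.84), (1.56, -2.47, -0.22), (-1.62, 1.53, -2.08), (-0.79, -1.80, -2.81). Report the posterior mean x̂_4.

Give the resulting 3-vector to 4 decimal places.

source (fourbar_fk): coupler pose = R=[0.9312 -0.3646 0.0000; 0.3646 0.9312 0.0000; 0.0000 0.0000 1.0000], t=(0.4025, 0.5231, 0.0000)
after S1 (triangulate): (0.5279, -1.6845, 1.9591)
after S2 (kf_track): (-0.9185, -0.8421, -1.4774)

result = (-0.9185, -0.8421, -1.4774)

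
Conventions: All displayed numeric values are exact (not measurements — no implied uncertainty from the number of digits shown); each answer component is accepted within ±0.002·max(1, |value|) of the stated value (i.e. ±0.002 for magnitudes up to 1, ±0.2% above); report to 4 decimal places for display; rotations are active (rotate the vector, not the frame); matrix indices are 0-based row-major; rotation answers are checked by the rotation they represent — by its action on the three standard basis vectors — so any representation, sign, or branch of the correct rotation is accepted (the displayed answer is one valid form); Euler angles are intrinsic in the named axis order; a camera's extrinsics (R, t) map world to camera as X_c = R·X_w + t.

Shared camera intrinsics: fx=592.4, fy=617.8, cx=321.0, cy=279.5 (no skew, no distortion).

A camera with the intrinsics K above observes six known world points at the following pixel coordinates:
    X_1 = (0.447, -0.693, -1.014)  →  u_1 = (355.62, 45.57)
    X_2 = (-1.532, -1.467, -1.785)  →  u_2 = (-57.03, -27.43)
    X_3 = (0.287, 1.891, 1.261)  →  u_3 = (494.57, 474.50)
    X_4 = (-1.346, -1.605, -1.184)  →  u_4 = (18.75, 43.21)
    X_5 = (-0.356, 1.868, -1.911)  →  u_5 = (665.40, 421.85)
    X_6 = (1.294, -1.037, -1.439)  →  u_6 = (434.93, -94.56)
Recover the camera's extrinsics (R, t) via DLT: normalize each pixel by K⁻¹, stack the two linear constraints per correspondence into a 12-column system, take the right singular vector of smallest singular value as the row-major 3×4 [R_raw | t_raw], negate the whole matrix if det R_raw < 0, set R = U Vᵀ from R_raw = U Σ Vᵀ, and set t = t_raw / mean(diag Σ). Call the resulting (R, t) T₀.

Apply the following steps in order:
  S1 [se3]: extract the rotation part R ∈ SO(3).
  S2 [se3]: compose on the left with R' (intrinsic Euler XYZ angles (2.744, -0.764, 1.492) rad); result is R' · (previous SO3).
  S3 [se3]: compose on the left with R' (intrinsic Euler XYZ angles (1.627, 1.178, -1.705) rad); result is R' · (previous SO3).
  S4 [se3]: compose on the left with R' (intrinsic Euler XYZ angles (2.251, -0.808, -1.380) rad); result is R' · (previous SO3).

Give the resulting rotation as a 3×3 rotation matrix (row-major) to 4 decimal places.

source (pnp_recover): camera pose = R=[0.8094 0.5836 -0.0657; -0.4985 0.7420 0.4483; 0.3103 -0.3301 0.8915], t=(0.2000, -0.2600, 4.3700)
after S1 (rot_of_se3): [0.8094 0.5836 -0.0657; -0.4985 0.7420 0.4483; 0.3103 -0.3301 0.8915]
after S2 (compose_so3): [0.1902 -0.2726 -0.9431; -0.9447 -0.3121 -0.1003; -0.2670 0.9101 -0.3169]
after S3 (compose_so3): [-0.6148 0.7364 -0.2825; -0.7815 -0.6170 0.0926; -0.1061 0.2777 0.9548]
after S4 (compose_so3): [-0.5340 -0.5228 -0.6645; 0.2674 0.6411 -0.7193; 0.8021 -0.5618 -0.2026]

rotation (matrix) = ((-0.5340, -0.5228, -0.6645), (0.2674, 0.6411, -0.7193), (0.8021, -0.5618, -0.2026))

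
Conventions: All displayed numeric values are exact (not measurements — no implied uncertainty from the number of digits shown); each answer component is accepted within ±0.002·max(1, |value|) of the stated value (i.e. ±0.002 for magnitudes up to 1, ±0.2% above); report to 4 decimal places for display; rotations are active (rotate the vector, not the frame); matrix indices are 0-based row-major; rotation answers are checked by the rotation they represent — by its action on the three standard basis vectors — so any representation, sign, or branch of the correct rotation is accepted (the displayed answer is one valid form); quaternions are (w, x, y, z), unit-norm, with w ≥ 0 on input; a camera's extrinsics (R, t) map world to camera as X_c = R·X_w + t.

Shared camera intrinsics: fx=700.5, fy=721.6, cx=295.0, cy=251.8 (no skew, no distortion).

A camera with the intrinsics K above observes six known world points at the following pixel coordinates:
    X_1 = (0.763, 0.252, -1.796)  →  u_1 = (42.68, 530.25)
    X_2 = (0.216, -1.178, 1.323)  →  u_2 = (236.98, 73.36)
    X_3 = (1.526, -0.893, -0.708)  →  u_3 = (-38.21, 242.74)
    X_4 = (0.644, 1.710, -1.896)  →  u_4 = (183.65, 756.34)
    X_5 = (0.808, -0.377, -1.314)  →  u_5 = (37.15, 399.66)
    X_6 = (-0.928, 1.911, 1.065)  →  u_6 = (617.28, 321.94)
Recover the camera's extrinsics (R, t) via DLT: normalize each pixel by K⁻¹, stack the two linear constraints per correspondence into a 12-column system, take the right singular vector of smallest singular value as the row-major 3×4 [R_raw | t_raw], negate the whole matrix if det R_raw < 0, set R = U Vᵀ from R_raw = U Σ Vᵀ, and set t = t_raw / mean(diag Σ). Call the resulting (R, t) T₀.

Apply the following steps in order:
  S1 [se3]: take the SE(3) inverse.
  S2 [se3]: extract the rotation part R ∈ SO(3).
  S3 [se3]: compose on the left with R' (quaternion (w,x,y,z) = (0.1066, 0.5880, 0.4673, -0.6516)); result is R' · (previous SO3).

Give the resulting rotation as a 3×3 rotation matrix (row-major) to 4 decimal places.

rotation (matrix) = ((0.2498, 0.9312, -0.2655), (-0.9650, 0.2621, 0.0117), (0.0805, 0.2533, 0.9640))

source (pnp_recover): camera pose = R=[-0.5373 0.6546 0.5318; -0.3779 0.3768 -0.8457; -0.7540 -0.6553 0.0449], t=(-0.2800, 0.2600, 4.9299)
after S1 (invert_se3): R=[-0.5373 -0.3779 -0.7540; 0.6546 0.3768 -0.6553; 0.5318 -0.8457 0.0449], t=(3.6651, 3.3160, 0.1475)
after S2 (rot_of_se3): [-0.5373 -0.3779 -0.7540; 0.6546 0.3768 -0.6553; 0.5318 -0.8457 0.0449]
after S3 (compose_so3): [0.2498 0.9312 -0.2655; -0.9650 0.2621 0.0117; 0.0805 0.2533 0.9640]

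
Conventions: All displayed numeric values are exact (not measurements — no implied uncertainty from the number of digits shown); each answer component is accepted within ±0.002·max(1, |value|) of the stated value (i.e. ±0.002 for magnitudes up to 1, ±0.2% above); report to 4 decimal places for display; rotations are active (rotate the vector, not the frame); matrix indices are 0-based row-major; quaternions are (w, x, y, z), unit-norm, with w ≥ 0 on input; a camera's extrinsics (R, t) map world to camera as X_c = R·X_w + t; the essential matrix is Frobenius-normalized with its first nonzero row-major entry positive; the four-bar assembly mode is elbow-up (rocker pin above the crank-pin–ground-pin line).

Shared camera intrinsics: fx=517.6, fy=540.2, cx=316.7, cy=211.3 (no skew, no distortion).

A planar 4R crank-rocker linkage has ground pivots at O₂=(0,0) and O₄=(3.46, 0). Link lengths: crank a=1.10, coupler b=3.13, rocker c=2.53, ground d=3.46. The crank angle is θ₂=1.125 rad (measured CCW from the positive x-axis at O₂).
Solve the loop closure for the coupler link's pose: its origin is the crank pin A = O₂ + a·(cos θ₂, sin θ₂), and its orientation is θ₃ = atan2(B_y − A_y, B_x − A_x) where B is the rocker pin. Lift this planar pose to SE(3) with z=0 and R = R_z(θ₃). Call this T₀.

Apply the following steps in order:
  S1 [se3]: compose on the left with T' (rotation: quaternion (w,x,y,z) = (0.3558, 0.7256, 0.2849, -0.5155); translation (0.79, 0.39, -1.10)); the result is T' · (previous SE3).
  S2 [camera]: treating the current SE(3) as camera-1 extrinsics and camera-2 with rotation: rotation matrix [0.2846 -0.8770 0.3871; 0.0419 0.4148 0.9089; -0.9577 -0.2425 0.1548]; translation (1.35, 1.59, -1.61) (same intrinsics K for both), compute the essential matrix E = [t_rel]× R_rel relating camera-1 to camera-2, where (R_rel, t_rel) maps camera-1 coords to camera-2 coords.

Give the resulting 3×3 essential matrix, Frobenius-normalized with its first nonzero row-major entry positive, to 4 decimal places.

source (fourbar_fk): coupler pose = R=[0.8733 -0.4872 0.0000; 0.4872 0.8733 0.0000; 0.0000 0.0000 1.0000], t=(0.4743, 0.9925, 0.0000)
after S1 (compose_se3): R=[0.6475 0.5322 -0.5454; -0.2440 -0.5331 -0.8101; -0.7219 0.6576 -0.2153], t=(1.7096, -0.1680, -1.3300)
after S2 (essential): [0.4617 -0.3010 -0.2926; -0.1968 0.0653 0.3071; -0.2148 0.3728 -0.5369]

matrix = [0.4617 -0.3010 -0.2926; -0.1968 0.0653 0.3071; -0.2148 0.3728 -0.5369]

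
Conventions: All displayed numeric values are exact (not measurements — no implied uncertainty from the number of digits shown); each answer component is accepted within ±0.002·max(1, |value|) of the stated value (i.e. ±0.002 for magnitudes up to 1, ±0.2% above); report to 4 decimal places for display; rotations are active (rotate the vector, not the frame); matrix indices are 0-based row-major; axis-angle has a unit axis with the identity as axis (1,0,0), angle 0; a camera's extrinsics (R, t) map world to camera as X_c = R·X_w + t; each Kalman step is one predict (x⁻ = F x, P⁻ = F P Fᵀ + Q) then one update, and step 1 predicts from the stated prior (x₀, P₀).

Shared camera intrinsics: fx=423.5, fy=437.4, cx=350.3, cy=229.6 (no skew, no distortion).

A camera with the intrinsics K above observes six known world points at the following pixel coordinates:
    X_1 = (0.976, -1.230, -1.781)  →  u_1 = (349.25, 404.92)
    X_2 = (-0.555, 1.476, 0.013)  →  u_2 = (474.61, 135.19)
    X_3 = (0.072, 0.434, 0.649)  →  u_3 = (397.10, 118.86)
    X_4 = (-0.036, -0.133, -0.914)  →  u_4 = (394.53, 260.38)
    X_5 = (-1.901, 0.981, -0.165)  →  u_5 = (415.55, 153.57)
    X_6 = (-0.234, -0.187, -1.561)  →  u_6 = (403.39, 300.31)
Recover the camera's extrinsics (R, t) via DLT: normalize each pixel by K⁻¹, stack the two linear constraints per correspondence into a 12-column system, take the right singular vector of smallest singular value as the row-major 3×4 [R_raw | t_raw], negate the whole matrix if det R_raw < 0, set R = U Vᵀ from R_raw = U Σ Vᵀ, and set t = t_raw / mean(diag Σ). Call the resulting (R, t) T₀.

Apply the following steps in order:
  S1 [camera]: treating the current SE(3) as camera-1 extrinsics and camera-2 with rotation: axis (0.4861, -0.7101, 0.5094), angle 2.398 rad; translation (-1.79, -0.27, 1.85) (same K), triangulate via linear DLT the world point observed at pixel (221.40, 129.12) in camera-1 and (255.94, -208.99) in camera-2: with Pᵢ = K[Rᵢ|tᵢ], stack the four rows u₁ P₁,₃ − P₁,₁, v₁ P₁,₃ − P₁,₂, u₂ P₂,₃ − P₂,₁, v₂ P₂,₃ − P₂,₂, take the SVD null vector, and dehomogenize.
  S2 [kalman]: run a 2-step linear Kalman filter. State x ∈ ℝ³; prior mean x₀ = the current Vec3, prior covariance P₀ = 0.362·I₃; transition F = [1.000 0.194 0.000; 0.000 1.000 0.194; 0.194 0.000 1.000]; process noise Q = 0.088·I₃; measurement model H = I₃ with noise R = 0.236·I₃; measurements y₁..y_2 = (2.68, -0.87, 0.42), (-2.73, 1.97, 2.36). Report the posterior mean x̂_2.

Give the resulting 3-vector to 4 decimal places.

source (pnp_recover): camera pose = R=[0.1332 0.9228 -0.3615; 0.2564 -0.3844 -0.8868; -0.9574 0.0255 -0.2878], t=(0.3500, -0.4800, 5.0002)
after S1 (triangulate): (-0.3681, -1.4621, 1.2684)
after S2 (kf_track): (-0.5886, 0.5336, 1.6923)

result = (-0.5886, 0.5336, 1.6923)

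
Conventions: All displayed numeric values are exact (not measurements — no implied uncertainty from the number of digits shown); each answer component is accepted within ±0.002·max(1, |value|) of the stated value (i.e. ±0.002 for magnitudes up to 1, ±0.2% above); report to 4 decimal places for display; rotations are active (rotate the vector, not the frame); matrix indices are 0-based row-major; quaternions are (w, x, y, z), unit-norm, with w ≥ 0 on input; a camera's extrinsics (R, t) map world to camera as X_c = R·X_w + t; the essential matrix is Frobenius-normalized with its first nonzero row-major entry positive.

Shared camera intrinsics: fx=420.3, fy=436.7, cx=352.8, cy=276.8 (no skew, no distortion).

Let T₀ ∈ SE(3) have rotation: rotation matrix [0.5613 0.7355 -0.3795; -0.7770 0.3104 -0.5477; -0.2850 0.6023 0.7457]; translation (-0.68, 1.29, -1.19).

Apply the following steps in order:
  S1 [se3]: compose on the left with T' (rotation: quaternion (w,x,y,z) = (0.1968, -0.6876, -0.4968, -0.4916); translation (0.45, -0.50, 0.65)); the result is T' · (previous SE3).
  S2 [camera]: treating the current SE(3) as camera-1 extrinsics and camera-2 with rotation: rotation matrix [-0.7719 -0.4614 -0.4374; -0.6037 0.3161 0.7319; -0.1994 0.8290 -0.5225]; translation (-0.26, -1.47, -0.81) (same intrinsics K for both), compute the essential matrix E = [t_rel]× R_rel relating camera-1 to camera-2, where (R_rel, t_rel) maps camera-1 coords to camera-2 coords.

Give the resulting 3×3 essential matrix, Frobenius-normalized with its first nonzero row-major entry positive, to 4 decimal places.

matrix = [0.1522 0.1520 -0.3464; 0.2469 0.4466 0.4783; -0.2883 -0.3408 0.3812]

after S1 (compose_se3): R=[-0.8052 0.5785 -0.1306; 0.3918 0.6842 0.6151; 0.4452 0.4441 -0.7776], t=(0.9935, -2.2896, 0.8610)
after S2 (essential): [0.1522 0.1520 -0.3464; 0.2469 0.4466 0.4783; -0.2883 -0.3408 0.3812]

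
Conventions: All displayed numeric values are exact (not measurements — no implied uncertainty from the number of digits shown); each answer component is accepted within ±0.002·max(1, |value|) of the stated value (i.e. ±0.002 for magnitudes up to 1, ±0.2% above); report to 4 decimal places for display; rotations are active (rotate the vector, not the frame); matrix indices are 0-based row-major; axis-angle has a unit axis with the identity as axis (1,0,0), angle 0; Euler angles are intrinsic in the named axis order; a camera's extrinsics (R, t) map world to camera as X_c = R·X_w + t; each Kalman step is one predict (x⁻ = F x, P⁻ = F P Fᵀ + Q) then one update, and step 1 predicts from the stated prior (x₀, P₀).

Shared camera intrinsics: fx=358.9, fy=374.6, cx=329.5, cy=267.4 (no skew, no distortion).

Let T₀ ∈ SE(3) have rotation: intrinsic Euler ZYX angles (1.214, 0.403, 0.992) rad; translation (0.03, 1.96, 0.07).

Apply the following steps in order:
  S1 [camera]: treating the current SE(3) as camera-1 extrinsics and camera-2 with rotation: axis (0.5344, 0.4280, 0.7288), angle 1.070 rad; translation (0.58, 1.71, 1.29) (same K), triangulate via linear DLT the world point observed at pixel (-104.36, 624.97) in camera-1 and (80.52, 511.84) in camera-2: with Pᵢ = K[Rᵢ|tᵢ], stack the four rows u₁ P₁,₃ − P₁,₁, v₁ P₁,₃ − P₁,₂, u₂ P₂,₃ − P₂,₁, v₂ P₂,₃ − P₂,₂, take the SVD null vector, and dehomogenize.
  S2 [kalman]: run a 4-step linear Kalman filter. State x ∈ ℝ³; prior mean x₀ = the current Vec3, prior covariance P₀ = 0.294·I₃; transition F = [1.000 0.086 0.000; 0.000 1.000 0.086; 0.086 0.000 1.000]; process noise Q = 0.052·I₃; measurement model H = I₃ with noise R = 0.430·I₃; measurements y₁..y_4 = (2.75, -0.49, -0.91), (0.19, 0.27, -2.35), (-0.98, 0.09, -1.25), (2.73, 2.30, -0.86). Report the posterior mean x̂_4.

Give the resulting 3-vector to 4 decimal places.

result = (0.8298, 0.7519, -1.0381)

after S1 (triangulate): (-1.6278, 0.7741, -0.5287)
after S2 (kf_track): (0.8298, 0.7519, -1.0381)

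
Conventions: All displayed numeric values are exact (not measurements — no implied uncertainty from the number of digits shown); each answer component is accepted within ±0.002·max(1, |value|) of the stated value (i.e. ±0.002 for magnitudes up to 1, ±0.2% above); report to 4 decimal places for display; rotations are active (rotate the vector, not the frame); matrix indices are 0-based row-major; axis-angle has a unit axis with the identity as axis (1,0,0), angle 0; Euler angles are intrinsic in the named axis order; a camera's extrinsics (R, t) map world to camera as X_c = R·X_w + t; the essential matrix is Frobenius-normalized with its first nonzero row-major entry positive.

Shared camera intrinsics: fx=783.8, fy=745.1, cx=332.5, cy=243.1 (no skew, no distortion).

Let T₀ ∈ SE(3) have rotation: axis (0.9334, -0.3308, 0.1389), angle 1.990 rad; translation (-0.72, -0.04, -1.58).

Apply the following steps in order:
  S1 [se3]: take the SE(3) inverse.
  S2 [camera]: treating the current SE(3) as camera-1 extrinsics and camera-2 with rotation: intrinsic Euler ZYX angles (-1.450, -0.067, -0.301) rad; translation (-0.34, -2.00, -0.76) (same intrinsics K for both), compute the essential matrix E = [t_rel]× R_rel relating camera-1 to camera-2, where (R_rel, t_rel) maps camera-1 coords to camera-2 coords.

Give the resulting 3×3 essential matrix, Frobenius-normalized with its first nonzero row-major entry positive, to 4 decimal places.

after S1 (invert_se3): R=[0.8189 -0.3076 0.4846; -0.5613 -0.2530 0.7880; -0.1197 -0.9173 -0.3798], t=(1.3429, 0.8307, -0.7231)
after S2 (essential): [0.6661 -0.0649 -0.0315; -0.1685 -0.2247 -0.5421; -0.1595 0.1672 0.3534]

matrix = [0.6661 -0.0649 -0.0315; -0.1685 -0.2247 -0.5421; -0.1595 0.1672 0.3534]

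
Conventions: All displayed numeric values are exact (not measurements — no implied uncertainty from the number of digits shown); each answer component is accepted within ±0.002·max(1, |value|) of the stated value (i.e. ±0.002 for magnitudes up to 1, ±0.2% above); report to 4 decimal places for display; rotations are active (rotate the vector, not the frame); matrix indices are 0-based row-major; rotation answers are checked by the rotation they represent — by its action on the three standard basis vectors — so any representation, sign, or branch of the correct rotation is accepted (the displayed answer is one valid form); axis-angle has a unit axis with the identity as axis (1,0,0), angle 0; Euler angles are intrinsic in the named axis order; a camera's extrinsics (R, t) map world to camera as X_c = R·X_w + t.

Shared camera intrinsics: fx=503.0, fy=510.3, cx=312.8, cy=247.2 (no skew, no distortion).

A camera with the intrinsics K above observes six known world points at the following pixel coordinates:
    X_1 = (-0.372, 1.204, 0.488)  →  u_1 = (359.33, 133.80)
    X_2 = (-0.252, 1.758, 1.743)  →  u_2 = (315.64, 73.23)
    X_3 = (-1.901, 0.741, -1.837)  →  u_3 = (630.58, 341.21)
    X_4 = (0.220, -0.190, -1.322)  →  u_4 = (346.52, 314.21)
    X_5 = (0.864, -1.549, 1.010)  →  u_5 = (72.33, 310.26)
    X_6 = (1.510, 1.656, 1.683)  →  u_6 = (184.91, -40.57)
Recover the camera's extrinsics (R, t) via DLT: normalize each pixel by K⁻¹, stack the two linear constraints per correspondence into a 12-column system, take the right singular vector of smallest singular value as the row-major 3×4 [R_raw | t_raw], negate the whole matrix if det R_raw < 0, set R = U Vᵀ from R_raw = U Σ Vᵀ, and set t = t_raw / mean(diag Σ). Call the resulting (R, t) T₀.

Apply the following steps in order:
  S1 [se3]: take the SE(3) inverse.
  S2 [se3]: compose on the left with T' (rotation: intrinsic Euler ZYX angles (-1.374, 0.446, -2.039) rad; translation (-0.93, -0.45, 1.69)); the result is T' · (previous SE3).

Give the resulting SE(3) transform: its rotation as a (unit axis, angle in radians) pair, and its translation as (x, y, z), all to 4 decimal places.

rotation (axis_angle) = ((0.2486, 0.7095, 0.6594), 2.7794), translation = (-3.4649, -3.7348, 2.1641)

source (pnp_recover): camera pose = R=[-0.6809 0.5356 -0.4994; -0.4440 -0.8443 -0.3001; -0.5824 0.0174 0.8127], t=(-0.2101, -0.0699, 4.1703)
after S1 (invert_se3): R=[-0.6809 -0.4440 -0.5824; 0.5356 -0.8443 0.0174; -0.4994 -0.3001 0.8127], t=(2.2546, -0.0192, -3.5152)
after S2 (compose_se3): R=[-0.8156 0.1077 0.5686; 0.5749 0.0390 0.8173; 0.0658 0.9934 -0.0937], t=(-3.4649, -3.7348, 2.1641)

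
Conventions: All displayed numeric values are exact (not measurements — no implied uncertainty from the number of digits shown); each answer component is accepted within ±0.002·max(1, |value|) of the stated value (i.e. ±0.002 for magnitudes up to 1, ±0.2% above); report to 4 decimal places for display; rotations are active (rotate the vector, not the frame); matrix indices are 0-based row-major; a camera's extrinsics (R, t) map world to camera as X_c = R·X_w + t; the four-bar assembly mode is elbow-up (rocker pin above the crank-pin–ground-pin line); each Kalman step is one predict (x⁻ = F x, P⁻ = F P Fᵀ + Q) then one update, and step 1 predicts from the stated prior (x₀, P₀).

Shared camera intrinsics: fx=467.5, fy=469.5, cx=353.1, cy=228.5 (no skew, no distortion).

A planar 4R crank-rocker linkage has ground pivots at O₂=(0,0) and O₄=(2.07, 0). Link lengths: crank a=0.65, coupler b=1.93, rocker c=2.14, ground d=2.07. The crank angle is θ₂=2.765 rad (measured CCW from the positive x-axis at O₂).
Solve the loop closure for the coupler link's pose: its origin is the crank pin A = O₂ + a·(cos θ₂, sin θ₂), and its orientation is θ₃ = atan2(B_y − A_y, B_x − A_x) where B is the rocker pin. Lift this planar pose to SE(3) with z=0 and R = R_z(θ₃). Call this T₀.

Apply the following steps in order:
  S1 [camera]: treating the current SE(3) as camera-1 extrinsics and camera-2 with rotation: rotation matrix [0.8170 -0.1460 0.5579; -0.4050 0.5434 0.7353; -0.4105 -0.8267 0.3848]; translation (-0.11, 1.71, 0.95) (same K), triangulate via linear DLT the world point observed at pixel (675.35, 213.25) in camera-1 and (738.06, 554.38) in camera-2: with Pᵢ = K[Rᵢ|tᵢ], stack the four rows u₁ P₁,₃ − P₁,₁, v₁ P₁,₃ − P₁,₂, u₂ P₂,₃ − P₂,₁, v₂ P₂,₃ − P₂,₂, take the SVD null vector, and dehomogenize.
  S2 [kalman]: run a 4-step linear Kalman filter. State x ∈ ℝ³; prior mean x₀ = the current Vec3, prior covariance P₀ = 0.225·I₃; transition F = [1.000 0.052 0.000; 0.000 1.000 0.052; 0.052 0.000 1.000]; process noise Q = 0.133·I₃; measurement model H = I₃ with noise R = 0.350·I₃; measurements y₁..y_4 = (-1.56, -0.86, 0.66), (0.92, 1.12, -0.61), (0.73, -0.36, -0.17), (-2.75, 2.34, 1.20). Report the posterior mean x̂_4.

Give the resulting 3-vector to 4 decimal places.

result = (-0.9767, 0.9395, 0.6474)

source (fourbar_fk): coupler pose = R=[0.6811 -0.7322 0.0000; 0.7322 0.6811 0.0000; 0.0000 0.0000 1.0000], t=(-0.6045, 0.2390, 0.0000)
after S1 (triangulate): (1.1229, -1.6531, 1.9887)
after S2 (kf_track): (-0.9767, 0.9395, 0.6474)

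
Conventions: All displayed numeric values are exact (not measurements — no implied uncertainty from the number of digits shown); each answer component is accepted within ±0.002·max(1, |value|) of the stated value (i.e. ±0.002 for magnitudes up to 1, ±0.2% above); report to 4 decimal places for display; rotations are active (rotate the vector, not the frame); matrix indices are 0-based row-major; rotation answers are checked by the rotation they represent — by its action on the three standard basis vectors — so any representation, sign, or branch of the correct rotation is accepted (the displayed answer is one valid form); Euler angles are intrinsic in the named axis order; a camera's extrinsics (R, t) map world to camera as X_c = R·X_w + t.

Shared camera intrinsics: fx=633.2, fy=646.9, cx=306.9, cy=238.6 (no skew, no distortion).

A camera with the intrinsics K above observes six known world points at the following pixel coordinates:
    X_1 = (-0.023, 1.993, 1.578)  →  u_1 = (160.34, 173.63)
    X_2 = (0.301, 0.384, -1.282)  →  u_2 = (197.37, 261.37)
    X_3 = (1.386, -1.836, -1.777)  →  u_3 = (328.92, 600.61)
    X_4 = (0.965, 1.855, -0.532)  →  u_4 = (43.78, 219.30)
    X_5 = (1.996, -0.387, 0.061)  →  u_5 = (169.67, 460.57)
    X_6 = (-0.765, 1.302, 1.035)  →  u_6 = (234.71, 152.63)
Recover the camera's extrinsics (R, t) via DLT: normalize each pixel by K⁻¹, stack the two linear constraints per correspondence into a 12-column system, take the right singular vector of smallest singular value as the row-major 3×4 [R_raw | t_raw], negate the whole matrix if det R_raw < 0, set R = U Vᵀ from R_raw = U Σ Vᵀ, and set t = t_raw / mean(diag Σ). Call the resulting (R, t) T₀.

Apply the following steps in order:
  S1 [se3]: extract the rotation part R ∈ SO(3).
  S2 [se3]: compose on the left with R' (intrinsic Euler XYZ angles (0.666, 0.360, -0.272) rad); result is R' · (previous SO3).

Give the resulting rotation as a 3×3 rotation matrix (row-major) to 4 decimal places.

rotation (matrix) = ((-0.4077, -0.8251, 0.3911), (0.6659, -0.5618, -0.4910), (0.6248, 0.0602, 0.7785))

source (pnp_recover): camera pose = R=[-0.6390 -0.7690 0.0164; 0.7661 -0.6344 0.1031; -0.0689 0.0785 0.9945], t=(-0.3500, 0.3200, 6.2299)
after S1 (rot_of_se3): [-0.6390 -0.7690 0.0164; 0.7661 -0.6344 0.1031; -0.0689 0.0785 0.9945]
after S2 (compose_so3): [-0.4077 -0.8251 0.3911; 0.6659 -0.5618 -0.4910; 0.6248 0.0602 0.7785]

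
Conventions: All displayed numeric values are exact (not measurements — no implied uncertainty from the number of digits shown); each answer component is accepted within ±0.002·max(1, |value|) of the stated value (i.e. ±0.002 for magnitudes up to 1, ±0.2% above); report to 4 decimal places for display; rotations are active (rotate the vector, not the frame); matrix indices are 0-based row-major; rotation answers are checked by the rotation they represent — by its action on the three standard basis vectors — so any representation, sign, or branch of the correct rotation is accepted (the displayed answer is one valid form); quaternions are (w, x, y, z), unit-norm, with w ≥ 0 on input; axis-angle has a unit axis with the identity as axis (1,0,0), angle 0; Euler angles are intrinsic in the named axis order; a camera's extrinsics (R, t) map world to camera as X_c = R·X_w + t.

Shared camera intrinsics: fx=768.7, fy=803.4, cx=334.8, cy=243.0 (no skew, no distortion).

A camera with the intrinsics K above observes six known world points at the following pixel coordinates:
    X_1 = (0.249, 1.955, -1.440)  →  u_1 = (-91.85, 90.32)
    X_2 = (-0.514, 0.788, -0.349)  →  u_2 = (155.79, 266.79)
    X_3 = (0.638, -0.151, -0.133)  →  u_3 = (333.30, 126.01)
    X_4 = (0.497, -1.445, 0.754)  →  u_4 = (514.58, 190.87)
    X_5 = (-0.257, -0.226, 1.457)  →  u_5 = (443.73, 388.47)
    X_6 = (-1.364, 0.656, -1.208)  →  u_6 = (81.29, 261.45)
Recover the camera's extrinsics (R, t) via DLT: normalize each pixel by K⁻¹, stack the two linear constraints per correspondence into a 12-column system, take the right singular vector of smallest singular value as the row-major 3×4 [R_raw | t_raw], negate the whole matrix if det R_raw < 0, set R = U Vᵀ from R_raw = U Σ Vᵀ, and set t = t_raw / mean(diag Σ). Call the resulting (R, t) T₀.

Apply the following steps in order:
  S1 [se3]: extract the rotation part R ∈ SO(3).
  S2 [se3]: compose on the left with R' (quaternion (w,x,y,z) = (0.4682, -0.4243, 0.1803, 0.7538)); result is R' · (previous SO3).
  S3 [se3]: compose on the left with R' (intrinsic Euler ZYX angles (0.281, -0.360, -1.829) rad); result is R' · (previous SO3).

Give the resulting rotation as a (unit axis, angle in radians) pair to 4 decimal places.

source (pnp_recover): camera pose = R=[0.3892 -0.6513 0.6514; -0.6993 0.2514 0.6692; -0.5996 -0.7159 -0.3576], t=(-0.2700, -0.1700, 5.3297)
after S1 (rot_of_se3): [0.3892 -0.6513 0.6514; -0.6993 0.2514 0.6692; -0.5996 -0.7159 -0.3576]
after S2 (compose_so3): [0.8045 0.2524 -0.5376; 0.1612 -0.9640 -0.2115; -0.5717 0.0835 -0.8162]
after S3 (compose_so3): [0.8914 -0.1719 -0.4193; -0.3608 0.2906 -0.8862; 0.2742 0.9413 0.1970]

rotation (axis_angle) = ((0.9306, -0.3532, -0.0962), 1.3801)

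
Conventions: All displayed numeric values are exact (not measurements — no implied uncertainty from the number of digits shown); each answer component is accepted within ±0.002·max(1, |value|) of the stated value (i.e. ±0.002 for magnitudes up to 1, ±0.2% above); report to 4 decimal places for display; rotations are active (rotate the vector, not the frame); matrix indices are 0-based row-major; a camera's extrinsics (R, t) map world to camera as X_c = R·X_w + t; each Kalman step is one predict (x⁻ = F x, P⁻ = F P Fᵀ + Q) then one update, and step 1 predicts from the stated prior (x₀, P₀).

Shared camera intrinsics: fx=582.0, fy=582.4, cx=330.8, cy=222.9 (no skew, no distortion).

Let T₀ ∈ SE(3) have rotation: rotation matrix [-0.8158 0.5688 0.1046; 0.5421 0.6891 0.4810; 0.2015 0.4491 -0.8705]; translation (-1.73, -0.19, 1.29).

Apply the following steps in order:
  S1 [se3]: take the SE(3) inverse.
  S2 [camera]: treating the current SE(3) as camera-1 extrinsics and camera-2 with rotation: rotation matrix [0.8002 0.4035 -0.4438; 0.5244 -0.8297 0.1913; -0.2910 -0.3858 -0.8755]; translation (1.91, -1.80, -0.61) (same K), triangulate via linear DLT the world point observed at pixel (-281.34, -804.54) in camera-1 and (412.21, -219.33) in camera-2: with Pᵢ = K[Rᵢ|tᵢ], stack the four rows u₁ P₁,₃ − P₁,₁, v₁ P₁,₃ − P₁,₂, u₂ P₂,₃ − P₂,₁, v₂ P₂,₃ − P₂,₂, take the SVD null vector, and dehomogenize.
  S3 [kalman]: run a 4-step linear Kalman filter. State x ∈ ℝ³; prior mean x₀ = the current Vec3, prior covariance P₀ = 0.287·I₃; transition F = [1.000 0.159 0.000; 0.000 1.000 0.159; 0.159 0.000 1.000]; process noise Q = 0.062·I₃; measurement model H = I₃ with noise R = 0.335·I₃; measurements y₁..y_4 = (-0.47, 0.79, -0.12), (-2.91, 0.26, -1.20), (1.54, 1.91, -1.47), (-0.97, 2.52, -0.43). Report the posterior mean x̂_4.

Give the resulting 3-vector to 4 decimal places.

result = (-0.5261, 1.1473, -0.8750)

after S1 (invert_se3): R=[-0.8158 0.5421 0.2015; 0.5688 0.6891 0.4491; 0.1046 0.4810 -0.8705], t=(-1.5683, 0.5356, 1.3952)
after S2 (triangulate): (-1.7855, -1.9663, -1.2621)
after S3 (kf_track): (-0.5261, 1.1473, -0.8750)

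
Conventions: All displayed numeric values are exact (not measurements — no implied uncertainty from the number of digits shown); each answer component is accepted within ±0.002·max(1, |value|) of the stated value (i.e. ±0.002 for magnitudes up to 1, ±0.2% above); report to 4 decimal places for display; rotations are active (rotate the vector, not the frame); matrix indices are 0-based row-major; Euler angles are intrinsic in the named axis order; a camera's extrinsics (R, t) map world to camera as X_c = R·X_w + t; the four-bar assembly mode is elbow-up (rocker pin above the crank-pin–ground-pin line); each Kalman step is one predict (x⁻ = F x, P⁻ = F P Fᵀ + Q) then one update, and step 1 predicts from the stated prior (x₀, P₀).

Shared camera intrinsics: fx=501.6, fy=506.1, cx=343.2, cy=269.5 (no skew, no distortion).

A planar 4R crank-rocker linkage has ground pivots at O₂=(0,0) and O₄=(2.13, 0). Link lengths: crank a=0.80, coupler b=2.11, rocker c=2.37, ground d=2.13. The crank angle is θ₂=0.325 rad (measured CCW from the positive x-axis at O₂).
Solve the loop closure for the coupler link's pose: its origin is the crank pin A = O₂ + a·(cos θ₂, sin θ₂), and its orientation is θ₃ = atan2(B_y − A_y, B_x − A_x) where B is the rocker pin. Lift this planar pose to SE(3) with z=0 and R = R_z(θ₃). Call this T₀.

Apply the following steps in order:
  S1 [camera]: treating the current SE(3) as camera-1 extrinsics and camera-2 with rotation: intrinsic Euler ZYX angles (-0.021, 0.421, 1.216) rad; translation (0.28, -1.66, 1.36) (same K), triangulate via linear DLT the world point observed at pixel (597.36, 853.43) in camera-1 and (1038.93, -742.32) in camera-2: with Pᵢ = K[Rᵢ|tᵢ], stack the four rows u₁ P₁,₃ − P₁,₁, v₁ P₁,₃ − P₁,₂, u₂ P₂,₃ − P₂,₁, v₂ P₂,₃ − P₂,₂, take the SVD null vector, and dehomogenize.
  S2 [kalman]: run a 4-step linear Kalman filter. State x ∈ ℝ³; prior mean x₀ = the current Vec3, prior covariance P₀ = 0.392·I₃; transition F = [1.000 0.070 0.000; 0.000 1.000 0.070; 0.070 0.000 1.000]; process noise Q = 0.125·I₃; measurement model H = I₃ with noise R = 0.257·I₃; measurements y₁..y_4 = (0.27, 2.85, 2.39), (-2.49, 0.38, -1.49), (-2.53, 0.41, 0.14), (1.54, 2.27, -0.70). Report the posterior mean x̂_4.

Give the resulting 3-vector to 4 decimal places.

result = (-0.0633, 1.5479, -0.3023)

source (fourbar_fk): coupler pose = R=[0.3121 -0.9501 0.0000; 0.9501 0.3121 0.0000; 0.0000 0.0000 1.0000], t=(0.7581, 0.2554, 0.0000)
after S1 (triangulate): (1.6889, 0.4308, 1.7286)
after S2 (kf_track): (-0.0633, 1.5479, -0.3023)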